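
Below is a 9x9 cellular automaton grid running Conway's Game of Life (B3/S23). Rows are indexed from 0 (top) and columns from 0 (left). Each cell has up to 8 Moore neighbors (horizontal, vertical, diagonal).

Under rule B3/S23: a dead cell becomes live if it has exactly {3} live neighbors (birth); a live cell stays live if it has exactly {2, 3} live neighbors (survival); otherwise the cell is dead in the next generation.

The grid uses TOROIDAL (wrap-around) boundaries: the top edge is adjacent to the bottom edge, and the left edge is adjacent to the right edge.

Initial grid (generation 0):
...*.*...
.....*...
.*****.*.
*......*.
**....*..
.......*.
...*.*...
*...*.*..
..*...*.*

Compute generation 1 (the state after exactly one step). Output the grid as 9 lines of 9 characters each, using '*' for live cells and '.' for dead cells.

Simulating step by step:
Generation 0 (given above): 23 live cells
Generation 1: 31 live cells
(generation 1 grid is the final answer)

Answer: ....***..
.....*...
.*****..*
*..***.*.
**....**.
......*..
....***..
...**.**.
...**.**.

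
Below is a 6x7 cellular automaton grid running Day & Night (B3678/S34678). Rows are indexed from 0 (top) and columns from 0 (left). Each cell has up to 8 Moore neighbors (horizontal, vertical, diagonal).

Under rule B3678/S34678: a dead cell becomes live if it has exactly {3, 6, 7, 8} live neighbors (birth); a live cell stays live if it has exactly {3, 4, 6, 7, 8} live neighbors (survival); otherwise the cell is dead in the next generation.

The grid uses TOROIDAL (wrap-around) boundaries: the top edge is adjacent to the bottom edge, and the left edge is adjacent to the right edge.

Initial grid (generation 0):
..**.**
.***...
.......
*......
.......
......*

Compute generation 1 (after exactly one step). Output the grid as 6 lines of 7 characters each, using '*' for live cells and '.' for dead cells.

Answer: *****..
..***..
.**....
.......
.......
.....*.

Derivation:
Simulating step by step:
Generation 0 (given above): 9 live cells
Generation 1: 11 live cells
(generation 1 grid is the final answer)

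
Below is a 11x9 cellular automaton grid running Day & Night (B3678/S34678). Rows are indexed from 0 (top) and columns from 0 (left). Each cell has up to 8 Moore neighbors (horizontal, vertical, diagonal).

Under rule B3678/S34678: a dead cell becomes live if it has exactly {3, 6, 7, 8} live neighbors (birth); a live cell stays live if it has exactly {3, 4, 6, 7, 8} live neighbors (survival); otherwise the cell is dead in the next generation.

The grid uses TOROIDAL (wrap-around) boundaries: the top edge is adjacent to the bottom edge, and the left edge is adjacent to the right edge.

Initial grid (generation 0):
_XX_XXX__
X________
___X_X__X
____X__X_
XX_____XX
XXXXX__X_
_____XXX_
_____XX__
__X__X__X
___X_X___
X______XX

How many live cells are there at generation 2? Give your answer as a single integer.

Answer: 42

Derivation:
Simulating step by step:
Generation 0 (given above): 34 live cells
Generation 1: 36 live cells
_X_____X_
_XXX__X__
____X____
______XX_
XX__X_XX_
XXX__X_XX
_XXX_X_XX
____XX___
_____X___
X___X_XX_
_XXX_____
Generation 2: 42 live cells
XXX______
__X______
__XX_XXX_
______XXX
XXX_____X
XX___XX_X
_XXX_X_XX
__XXXX___
_____X___
_XXX_X___
XXX___XXX
Population at generation 2: 42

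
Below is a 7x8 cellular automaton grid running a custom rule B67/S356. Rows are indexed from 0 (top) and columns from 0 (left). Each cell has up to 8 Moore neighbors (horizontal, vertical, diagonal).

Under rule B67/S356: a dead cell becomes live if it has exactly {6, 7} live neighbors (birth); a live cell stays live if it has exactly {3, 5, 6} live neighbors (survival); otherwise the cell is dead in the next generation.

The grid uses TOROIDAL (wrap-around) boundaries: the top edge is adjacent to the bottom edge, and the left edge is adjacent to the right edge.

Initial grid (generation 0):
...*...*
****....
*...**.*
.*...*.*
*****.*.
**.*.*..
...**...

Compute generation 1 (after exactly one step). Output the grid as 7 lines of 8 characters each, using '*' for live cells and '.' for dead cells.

Answer: ........
.***....
*...*..*
*.......
****..*.
*.****..
...*....

Derivation:
Simulating step by step:
Generation 0 (given above): 25 live cells
Generation 1: 18 live cells
(generation 1 grid is the final answer)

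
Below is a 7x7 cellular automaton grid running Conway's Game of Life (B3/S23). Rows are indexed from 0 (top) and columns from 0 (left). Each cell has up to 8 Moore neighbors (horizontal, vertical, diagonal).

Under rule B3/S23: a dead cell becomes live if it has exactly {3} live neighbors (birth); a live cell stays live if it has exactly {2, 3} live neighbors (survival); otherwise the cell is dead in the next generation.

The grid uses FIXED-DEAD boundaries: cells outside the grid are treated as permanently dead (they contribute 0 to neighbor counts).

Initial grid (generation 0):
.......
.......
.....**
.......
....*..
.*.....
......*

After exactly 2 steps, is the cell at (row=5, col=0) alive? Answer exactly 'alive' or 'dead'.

Simulating step by step:
Generation 0 (given above): 5 live cells
Generation 1: 1 live cells
.......
.......
.......
.....*.
.......
.......
.......
Generation 2: 0 live cells
.......
.......
.......
.......
.......
.......
.......

Cell (5,0) at generation 2: 0 -> dead

Answer: dead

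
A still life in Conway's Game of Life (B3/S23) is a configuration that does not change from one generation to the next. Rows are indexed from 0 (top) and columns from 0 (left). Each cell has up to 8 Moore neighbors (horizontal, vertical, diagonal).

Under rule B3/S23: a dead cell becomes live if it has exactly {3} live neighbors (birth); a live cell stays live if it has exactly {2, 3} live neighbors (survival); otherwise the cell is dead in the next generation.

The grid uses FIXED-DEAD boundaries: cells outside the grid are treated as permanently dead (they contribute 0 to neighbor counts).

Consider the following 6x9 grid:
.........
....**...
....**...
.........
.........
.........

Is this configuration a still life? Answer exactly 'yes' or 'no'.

Answer: yes

Derivation:
Compute generation 1 and compare to generation 0 (given above):
Generation 1:
.........
....**...
....**...
.........
.........
.........
The grids are IDENTICAL -> still life.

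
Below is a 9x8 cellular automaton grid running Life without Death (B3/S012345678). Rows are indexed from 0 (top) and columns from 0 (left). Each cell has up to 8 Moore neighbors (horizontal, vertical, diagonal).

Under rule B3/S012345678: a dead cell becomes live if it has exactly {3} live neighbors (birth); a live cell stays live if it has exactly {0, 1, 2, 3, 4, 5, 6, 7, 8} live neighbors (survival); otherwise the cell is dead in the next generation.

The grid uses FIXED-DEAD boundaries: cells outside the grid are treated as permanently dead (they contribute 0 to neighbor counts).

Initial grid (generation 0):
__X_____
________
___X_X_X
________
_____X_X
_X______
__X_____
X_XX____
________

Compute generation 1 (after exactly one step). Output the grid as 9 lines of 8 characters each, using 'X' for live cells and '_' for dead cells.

Simulating step by step:
Generation 0 (given above): 11 live cells
Generation 1: 14 live cells
(generation 1 grid is the final answer)

Answer: __X_____
________
___X_X_X
____X___
_____X_X
_X______
__XX____
XXXX____
________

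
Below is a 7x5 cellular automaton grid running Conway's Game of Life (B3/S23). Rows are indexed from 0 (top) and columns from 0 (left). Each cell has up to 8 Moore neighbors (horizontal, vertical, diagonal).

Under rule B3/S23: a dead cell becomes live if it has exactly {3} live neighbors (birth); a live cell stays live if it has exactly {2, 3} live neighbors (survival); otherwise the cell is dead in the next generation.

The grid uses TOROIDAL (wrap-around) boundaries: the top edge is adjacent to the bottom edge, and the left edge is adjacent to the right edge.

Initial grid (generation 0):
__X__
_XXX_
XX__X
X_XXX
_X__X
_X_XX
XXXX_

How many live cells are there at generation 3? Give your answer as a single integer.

Answer: 8

Derivation:
Simulating step by step:
Generation 0 (given above): 20 live cells
Generation 1: 7 live cells
X___X
___XX
_____
__X__
_X___
_____
X____
Generation 2: 8 live cells
X__X_
X__XX
___X_
_____
_____
_____
X___X
Generation 3: 8 live cells
_X_X_
X_XX_
___X_
_____
_____
_____
X___X
Population at generation 3: 8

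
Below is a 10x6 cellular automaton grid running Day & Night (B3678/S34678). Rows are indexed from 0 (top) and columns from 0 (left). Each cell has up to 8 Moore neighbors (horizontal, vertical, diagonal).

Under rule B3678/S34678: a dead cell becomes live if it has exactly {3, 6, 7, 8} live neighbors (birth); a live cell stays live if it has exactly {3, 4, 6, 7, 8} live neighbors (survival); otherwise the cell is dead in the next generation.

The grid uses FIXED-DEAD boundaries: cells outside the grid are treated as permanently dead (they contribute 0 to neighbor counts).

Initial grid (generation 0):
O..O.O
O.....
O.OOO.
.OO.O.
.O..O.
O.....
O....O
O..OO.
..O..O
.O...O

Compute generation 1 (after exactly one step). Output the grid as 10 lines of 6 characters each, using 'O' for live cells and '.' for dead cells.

Simulating step by step:
Generation 0 (given above): 23 live cells
Generation 1: 21 live cells
(generation 1 grid is the final answer)

Answer: ......
..O...
..OO..
OOOOOO
OOOO..
.O....
.O..O.
.O..OO
.O.O..
......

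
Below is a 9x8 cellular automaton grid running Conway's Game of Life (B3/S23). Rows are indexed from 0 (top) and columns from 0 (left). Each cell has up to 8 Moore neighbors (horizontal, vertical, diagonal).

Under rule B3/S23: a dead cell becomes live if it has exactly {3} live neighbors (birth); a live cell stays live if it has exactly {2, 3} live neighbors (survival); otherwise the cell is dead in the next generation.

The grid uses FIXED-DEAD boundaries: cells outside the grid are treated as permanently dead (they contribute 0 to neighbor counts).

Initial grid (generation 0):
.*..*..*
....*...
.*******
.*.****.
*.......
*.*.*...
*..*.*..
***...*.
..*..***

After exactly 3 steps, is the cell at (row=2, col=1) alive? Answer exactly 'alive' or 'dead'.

Answer: alive

Derivation:
Simulating step by step:
Generation 0 (given above): 31 live cells
Generation 1: 25 live cells
........
.*.....*
.*.....*
**.....*
*.*.....
*..**...
*..***..
*.***..*
..*..***
Generation 2: 22 live cells
........
........
.**...**
*.*.....
*.**....
*.*..*..
*....*..
..*....*
.**.****
Generation 3: 21 live cells
........
........
.**.....
*.......
*.**....
*.***...
......*.
..***..*
.***.***

Cell (2,1) at generation 3: 1 -> alive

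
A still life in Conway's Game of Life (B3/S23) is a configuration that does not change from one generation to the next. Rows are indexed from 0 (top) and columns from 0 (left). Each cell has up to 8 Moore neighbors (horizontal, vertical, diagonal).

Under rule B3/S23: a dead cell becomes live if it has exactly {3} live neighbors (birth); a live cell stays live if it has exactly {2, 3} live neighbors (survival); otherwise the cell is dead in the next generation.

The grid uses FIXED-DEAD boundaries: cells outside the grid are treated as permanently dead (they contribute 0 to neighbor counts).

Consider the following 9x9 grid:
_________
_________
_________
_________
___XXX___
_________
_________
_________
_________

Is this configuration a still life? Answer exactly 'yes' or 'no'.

Answer: no

Derivation:
Compute generation 1 and compare to generation 0 (given above):
Generation 1:
_________
_________
_________
____X____
____X____
____X____
_________
_________
_________
Cell (3,4) differs: gen0=0 vs gen1=1 -> NOT a still life.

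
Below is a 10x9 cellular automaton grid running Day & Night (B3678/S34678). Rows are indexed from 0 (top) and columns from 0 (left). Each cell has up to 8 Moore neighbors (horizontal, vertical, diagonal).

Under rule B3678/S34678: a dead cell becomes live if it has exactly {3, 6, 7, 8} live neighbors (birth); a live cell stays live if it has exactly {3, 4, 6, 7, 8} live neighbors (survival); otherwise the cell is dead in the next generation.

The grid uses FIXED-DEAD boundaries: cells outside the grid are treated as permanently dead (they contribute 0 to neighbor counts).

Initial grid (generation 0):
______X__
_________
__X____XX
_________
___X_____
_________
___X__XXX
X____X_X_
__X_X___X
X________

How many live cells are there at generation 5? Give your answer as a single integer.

Simulating step by step:
Generation 0 (given above): 16 live cells
Generation 1: 8 live cells
_________
_______X_
_________
_________
_________
_______X_
______XX_
___XX__X_
_X_______
_________
Generation 2: 5 live cells
_________
_________
_________
_________
_________
______X__
______XXX
______X__
_________
_________
Generation 3: 3 live cells
_________
_________
_________
_________
_________
_________
_____XXX_
_________
_________
_________
Generation 4: 2 live cells
_________
_________
_________
_________
_________
______X__
_________
______X__
_________
_________
Generation 5: 0 live cells
_________
_________
_________
_________
_________
_________
_________
_________
_________
_________
Population at generation 5: 0

Answer: 0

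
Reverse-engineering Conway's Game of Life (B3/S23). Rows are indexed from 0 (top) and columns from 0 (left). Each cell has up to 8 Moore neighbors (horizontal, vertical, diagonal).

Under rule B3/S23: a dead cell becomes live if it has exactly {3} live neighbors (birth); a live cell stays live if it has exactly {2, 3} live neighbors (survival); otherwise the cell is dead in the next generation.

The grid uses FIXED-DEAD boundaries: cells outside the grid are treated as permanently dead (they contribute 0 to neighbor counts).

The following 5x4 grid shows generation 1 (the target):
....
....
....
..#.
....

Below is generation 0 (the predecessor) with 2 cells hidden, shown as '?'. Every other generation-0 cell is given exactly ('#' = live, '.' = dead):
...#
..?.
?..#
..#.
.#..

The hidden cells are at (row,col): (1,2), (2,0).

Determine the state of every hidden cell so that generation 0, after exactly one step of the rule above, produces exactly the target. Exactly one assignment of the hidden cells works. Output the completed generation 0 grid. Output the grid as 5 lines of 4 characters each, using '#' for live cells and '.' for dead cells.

Answer: ...#
....
...#
..#.
.#..

Derivation:
Hidden generation-0 cells (in order): (1,2), (2,0).
A hidden cell only influences target cells in its own 3x3 neighborhood. Try each of the 2^2 = 4 assignments, step the completed generation 0 forward once under B3/S23, and compare with the target:
  (1,2)=. (2,0)=. -> step reproduces the target at every cell -> ACCEPT
  (1,2)=. (2,0)=# -> step gives (3,1)='#' but target has '.' -> reject
  (1,2)=# (2,0)=. -> step gives (1,2)='#' but target has '.' -> reject
  (1,2)=# (2,0)=# -> step gives (1,2)='#' but target has '.' -> reject
Unique solution: (1,2)=dead, (2,0)=dead.
Check: live-neighbor counts of every cell in the completed generation 0:
0010
0022
0121
1222
1121
Applying B3/S23 to generation 0 with these counts gives:
....
....
....
..#.
....
which matches the target exactly.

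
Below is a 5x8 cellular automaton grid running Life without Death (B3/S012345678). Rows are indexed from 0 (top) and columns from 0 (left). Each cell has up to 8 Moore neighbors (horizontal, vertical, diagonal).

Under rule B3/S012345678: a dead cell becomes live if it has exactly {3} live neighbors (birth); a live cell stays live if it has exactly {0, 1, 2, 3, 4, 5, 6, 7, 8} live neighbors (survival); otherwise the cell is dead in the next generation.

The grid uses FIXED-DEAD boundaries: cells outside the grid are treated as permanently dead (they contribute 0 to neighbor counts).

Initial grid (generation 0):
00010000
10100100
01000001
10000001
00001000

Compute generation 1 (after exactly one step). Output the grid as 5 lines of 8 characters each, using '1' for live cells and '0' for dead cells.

Simulating step by step:
Generation 0 (given above): 9 live cells
Generation 1: 12 live cells
(generation 1 grid is the final answer)

Answer: 00010000
11100100
11000011
10000001
00001000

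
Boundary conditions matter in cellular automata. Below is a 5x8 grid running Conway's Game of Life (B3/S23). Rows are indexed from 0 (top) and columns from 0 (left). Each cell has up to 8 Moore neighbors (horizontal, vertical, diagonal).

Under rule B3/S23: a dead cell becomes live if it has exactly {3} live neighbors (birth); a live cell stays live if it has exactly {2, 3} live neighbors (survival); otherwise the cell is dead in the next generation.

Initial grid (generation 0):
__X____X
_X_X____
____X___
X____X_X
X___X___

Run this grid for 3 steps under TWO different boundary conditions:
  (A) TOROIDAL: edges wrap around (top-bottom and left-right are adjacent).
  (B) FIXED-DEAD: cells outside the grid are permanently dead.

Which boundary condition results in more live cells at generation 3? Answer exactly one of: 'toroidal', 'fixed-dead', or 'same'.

Under TOROIDAL boundary, generation 3:
X__X__XX
___XXXX_
XX_X___X
X_______
___X____
Population = 14

Under FIXED-DEAD boundary, generation 3:
__XX____
__X_____
_____X__
____XX__
________
Population = 6

Comparison: toroidal=14, fixed-dead=6 -> toroidal

Answer: toroidal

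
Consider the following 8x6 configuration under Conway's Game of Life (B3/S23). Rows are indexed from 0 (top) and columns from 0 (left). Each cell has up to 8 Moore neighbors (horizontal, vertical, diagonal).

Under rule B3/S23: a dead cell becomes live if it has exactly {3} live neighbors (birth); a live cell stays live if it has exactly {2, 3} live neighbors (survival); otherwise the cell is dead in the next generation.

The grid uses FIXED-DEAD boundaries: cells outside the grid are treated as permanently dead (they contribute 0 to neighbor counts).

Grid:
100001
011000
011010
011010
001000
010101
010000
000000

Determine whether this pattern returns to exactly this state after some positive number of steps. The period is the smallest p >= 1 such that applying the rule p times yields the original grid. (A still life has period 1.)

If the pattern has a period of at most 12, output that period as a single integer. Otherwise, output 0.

Simulating and comparing each generation to the original:
Gen 0 (original, given above): 15 live cells
Gen 1: 8 live cells, differs from original
Gen 2: 5 live cells, differs from original
Gen 3: 5 live cells, differs from original
Gen 4: 5 live cells, differs from original
Gen 5: 5 live cells, differs from original
Gen 6: 5 live cells, differs from original
Gen 7: 5 live cells, differs from original
Gen 8: 5 live cells, differs from original
Gen 9: 5 live cells, differs from original
Gen 10: 5 live cells, differs from original
Gen 11: 5 live cells, differs from original
Gen 12: 5 live cells, differs from original
No period found within 12 steps.

Answer: 0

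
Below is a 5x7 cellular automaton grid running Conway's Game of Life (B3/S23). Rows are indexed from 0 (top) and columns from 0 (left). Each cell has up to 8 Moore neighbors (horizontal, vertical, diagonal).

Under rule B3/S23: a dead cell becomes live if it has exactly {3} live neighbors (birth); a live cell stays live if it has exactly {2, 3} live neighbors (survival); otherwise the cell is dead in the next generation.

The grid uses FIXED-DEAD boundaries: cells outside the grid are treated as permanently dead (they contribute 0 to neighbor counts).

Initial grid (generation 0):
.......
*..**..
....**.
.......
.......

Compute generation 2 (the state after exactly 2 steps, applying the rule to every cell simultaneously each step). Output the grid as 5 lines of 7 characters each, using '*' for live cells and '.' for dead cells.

Simulating step by step:
Generation 0 (given above): 5 live cells
Generation 1: 6 live cells
.......
...***.
...***.
.......
.......
Generation 2: 6 live cells
(generation 2 grid is the final answer)

Answer: ....*..
...*.*.
...*.*.
....*..
.......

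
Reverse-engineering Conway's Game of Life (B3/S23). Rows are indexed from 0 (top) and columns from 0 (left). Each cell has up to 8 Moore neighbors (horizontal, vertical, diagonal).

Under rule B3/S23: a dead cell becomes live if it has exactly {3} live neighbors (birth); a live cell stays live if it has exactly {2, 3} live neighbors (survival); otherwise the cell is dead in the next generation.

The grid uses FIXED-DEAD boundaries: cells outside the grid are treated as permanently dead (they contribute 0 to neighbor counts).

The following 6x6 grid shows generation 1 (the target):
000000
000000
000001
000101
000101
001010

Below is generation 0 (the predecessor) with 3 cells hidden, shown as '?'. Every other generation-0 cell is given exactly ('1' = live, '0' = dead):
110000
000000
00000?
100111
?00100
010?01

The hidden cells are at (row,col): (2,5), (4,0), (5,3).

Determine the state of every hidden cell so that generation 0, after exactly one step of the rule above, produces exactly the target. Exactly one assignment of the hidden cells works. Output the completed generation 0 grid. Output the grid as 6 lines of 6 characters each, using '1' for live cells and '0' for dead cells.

Hidden generation-0 cells (in order): (2,5), (4,0), (5,3).
A hidden cell only influences target cells in its own 3x3 neighborhood. Try each of the 2^3 = 8 assignments, step the completed generation 0 forward once under B3/S23, and compare with the target:
  (2,5)=0 (4,0)=0 (5,3)=0 -> step gives (2,4)='1' but target has '0' -> reject
  (2,5)=0 (4,0)=0 (5,3)=1 -> step gives (2,4)='1' but target has '0' -> reject
  (2,5)=0 (4,0)=1 (5,3)=0 -> step gives (2,4)='1' but target has '0' -> reject
  (2,5)=0 (4,0)=1 (5,3)=1 -> step gives (2,4)='1' but target has '0' -> reject
  (2,5)=1 (4,0)=0 (5,3)=0 -> step gives (4,2)='1' but target has '0' -> reject
  (2,5)=1 (4,0)=0 (5,3)=1 -> step reproduces the target at every cell -> ACCEPT
  (2,5)=1 (4,0)=1 (5,3)=0 -> step gives (4,0)='1' but target has '0' -> reject
  (2,5)=1 (4,0)=1 (5,3)=1 -> step gives (4,0)='1' but target has '0' -> reject
Unique solution: (2,5)=live, (4,0)=dead, (5,3)=live.
Check: live-neighbor counts of every cell in the completed generation 0:
111000
221011
111242
012242
224363
103130
Applying B3/S23 to generation 0 with these counts gives:
000000
000000
000001
000101
000101
001010
which matches the target exactly.

Answer: 110000
000000
000001
100111
000100
010101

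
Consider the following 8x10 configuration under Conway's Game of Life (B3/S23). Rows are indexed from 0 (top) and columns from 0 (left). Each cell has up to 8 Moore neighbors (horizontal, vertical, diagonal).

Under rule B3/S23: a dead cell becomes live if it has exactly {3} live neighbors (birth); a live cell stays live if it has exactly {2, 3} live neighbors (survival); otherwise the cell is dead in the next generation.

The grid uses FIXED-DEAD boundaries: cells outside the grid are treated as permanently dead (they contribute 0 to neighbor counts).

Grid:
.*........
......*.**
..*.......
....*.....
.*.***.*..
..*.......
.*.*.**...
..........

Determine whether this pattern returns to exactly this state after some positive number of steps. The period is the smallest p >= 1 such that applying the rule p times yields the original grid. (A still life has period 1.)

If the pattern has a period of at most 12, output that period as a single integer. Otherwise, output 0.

Answer: 0

Derivation:
Simulating and comparing each generation to the original:
Gen 0 (original, given above): 16 live cells
Gen 1: 9 live cells, differs from original
Gen 2: 7 live cells, differs from original
Gen 3: 9 live cells, differs from original
Gen 4: 6 live cells, differs from original
Gen 5: 5 live cells, differs from original
Gen 6: 3 live cells, differs from original
Gen 7: 3 live cells, differs from original
Gen 8: 3 live cells, differs from original
Gen 9: 3 live cells, differs from original
Gen 10: 3 live cells, differs from original
Gen 11: 3 live cells, differs from original
Gen 12: 3 live cells, differs from original
No period found within 12 steps.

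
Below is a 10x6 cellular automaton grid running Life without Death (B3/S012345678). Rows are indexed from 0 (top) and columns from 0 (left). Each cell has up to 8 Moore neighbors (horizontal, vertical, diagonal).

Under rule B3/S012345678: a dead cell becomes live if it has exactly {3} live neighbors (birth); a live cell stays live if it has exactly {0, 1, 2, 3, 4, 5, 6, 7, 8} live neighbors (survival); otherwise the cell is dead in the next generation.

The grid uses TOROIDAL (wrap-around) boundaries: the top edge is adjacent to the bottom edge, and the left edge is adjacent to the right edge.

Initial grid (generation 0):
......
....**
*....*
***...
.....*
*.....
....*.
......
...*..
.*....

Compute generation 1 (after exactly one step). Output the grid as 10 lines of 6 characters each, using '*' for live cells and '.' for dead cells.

Answer: ......
*...**
*...**
***...
.....*
*....*
....*.
......
...*..
.*....

Derivation:
Simulating step by step:
Generation 0 (given above): 12 live cells
Generation 1: 15 live cells
(generation 1 grid is the final answer)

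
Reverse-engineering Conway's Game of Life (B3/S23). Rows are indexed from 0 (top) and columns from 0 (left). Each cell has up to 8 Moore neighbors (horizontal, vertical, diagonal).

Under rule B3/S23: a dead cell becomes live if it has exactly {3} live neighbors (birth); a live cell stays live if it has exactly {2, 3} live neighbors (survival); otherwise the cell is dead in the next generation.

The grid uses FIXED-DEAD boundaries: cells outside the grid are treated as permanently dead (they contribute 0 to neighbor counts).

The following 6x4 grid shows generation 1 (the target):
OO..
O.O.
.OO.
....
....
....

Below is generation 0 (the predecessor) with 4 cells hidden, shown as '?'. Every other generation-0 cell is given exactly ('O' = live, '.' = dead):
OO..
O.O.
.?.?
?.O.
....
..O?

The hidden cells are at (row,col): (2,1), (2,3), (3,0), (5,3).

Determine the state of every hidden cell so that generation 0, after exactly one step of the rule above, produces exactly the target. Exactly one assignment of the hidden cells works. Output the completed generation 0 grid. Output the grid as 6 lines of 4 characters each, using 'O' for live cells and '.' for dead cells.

Hidden generation-0 cells (in order): (2,1), (2,3), (3,0), (5,3).
A hidden cell only influences target cells in its own 3x3 neighborhood. Try each of the 2^4 = 16 assignments, step the completed generation 0 forward once under B3/S23, and compare with the target:
  (2,1)=. (2,3)=. (3,0)=. (5,3)=. -> step gives (1,2)='.' but target has 'O' -> reject
  (2,1)=. (2,3)=. (3,0)=. (5,3)=O -> step gives (1,2)='.' but target has 'O' -> reject
  (2,1)=. (2,3)=. (3,0)=O (5,3)=. -> step gives (1,2)='.' but target has 'O' -> reject
  (2,1)=. (2,3)=. (3,0)=O (5,3)=O -> step gives (1,2)='.' but target has 'O' -> reject
  (2,1)=. (2,3)=O (3,0)=. (5,3)=. -> step gives (2,3)='O' but target has '.' -> reject
  (2,1)=. (2,3)=O (3,0)=. (5,3)=O -> step gives (2,3)='O' but target has '.' -> reject
  (2,1)=. (2,3)=O (3,0)=O (5,3)=. -> step gives (2,1)='.' but target has 'O' -> reject
  (2,1)=. (2,3)=O (3,0)=O (5,3)=O -> step gives (2,1)='.' but target has 'O' -> reject
  (2,1)=O (2,3)=. (3,0)=. (5,3)=. -> step reproduces the target at every cell -> ACCEPT
  (2,1)=O (2,3)=. (3,0)=. (5,3)=O -> step gives (4,2)='O' but target has '.' -> reject
  (2,1)=O (2,3)=. (3,0)=O (5,3)=. -> step gives (2,0)='O' but target has '.' -> reject
  (2,1)=O (2,3)=. (3,0)=O (5,3)=O -> step gives (2,0)='O' but target has '.' -> reject
  (2,1)=O (2,3)=O (3,0)=. (5,3)=. -> step gives (2,2)='.' but target has 'O' -> reject
  (2,1)=O (2,3)=O (3,0)=. (5,3)=O -> step gives (2,2)='.' but target has 'O' -> reject
  (2,1)=O (2,3)=O (3,0)=O (5,3)=. -> step gives (2,0)='O' but target has '.' -> reject
  (2,1)=O (2,3)=O (3,0)=O (5,3)=O -> step gives (2,0)='O' but target has '.' -> reject
Unique solution: (2,1)=live, (2,3)=dead, (3,0)=dead, (5,3)=dead.
Check: live-neighbor counts of every cell in the completed generation 0:
2321
3521
2332
1211
0222
0101
Applying B3/S23 to generation 0 with these counts gives:
OO..
O.O.
.OO.
....
....
....
which matches the target exactly.

Answer: OO..
O.O.
.O..
..O.
....
..O.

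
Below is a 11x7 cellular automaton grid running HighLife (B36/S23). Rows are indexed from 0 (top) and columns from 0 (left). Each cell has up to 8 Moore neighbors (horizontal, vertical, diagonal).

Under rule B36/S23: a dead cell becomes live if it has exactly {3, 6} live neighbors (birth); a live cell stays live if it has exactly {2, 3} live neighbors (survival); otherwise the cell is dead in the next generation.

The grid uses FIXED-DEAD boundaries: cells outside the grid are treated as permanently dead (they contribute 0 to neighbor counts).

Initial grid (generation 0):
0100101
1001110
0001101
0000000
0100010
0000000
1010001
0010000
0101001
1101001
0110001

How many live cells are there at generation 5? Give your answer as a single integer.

Simulating step by step:
Generation 0 (given above): 26 live cells
Generation 1: 22 live cells
0001100
0010001
0001000
0000110
0000000
0100000
0100000
0011000
1101000
1011011
1110000
Generation 2: 17 live cells
0001000
0010100
0001110
0000100
0000000
0000000
0100000
1001000
1010000
0001100
1011000
Generation 3: 16 live cells
0001000
0010010
0000010
0001110
0000000
0000000
0000000
1010000
0110100
0000100
0011100
Generation 4: 17 live cells
0000000
0000100
0001011
0000110
0000100
0000000
0000000
0011000
0110000
0101110
0001100
Generation 5: 17 live cells
0000000
0000110
0001001
0001001
0000110
0000000
0000000
0111000
0100000
0100010
0011010
Population at generation 5: 17

Answer: 17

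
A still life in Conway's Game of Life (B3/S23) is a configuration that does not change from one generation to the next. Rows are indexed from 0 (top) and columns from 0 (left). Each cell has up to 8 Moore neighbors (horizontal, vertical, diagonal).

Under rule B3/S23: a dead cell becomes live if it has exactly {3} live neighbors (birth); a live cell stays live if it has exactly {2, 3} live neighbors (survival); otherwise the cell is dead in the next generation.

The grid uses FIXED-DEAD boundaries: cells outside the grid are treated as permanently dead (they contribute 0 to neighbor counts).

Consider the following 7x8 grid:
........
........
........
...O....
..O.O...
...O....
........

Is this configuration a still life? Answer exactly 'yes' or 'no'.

Compute generation 1 and compare to generation 0 (given above):
Generation 1:
........
........
........
...O....
..O.O...
...O....
........
The grids are IDENTICAL -> still life.

Answer: yes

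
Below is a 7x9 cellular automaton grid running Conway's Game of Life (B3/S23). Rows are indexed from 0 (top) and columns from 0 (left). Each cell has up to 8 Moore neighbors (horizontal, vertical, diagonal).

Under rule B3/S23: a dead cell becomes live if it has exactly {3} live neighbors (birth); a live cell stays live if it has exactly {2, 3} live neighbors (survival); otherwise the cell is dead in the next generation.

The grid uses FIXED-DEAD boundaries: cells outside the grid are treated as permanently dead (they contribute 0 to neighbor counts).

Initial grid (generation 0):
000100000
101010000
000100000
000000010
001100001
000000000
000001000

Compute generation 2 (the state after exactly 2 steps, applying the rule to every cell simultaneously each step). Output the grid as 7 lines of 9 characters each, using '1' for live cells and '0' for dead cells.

Answer: 000100000
001010000
000010000
001100000
000000000
000000000
000000000

Derivation:
Simulating step by step:
Generation 0 (given above): 10 live cells
Generation 1: 6 live cells
000100000
001010000
000100000
001100000
000000000
000000000
000000000
Generation 2: 6 live cells
(generation 2 grid is the final answer)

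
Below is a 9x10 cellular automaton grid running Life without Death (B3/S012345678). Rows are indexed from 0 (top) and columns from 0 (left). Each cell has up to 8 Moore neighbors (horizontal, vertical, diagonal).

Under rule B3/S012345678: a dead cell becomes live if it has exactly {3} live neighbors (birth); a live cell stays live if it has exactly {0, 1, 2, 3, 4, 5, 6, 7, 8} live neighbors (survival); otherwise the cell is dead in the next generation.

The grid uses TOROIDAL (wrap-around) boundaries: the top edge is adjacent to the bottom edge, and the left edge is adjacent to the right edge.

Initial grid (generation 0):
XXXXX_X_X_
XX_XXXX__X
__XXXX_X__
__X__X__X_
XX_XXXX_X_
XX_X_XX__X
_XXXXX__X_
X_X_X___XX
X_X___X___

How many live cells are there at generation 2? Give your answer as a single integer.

Answer: 60

Derivation:
Simulating step by step:
Generation 0 (given above): 49 live cells
Generation 1: 60 live cells
XXXXX_X_X_
XX_XXXX_XX
X_XXXX_XXX
__X__X__XX
XX_XXXX_X_
XX_X_XX_XX
_XXXXXXXX_
X_X_X__XXX
X_X_X_X_X_
Generation 2: 60 live cells
XXXXX_X_X_
XX_XXXX_XX
X_XXXX_XXX
__X__X__XX
XX_XXXX_X_
XX_X_XX_XX
_XXXXXXXX_
X_X_X__XXX
X_X_X_X_X_
Population at generation 2: 60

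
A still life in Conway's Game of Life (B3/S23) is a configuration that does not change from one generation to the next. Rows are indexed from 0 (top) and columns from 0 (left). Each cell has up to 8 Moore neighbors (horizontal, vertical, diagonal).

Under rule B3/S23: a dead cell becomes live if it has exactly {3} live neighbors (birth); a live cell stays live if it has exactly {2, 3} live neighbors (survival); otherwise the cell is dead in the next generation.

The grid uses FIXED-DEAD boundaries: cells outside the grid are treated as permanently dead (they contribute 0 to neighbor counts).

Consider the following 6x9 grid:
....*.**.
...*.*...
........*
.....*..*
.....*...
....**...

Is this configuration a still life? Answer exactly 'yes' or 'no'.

Compute generation 1 and compare to generation 0 (given above):
Generation 1:
....***..
....****.
....*....
.........
.....**..
....**...
Cell (0,5) differs: gen0=0 vs gen1=1 -> NOT a still life.

Answer: no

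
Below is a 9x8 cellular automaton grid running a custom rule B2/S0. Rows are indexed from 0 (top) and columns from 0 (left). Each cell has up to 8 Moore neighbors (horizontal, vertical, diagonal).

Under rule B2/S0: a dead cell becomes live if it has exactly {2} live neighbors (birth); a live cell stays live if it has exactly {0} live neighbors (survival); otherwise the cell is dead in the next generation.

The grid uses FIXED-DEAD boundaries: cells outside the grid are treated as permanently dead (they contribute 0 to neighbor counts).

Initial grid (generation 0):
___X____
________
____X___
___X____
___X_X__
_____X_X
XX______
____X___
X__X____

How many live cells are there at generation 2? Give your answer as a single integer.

Answer: 15

Derivation:
Simulating step by step:
Generation 0 (given above): 12 live cells
Generation 1: 18 live cells
___X____
___XX___
___X____
__X__X__
__X_____
XXX____X
____XXX_
__XX____
X___X___
Generation 2: 15 live cells
__X_____
________
_____X__
_X__XX__
X_____X_
____X___
X______X
_X____X_
XXX_____
Population at generation 2: 15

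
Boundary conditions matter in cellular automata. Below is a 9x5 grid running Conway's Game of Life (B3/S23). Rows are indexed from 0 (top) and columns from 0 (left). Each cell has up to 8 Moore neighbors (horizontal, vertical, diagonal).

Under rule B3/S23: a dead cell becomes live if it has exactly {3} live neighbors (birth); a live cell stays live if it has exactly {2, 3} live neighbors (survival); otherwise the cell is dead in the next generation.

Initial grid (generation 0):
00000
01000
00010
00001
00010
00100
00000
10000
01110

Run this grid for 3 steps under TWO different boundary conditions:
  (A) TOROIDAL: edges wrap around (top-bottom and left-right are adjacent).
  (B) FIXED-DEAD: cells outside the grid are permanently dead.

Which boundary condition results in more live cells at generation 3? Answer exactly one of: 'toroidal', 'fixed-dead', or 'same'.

Under TOROIDAL boundary, generation 3:
01000
00000
00000
00011
00011
00000
00000
01000
10000
Population = 7

Under FIXED-DEAD boundary, generation 3:
00000
00000
00000
00011
00011
00000
00000
01100
01100
Population = 8

Comparison: toroidal=7, fixed-dead=8 -> fixed-dead

Answer: fixed-dead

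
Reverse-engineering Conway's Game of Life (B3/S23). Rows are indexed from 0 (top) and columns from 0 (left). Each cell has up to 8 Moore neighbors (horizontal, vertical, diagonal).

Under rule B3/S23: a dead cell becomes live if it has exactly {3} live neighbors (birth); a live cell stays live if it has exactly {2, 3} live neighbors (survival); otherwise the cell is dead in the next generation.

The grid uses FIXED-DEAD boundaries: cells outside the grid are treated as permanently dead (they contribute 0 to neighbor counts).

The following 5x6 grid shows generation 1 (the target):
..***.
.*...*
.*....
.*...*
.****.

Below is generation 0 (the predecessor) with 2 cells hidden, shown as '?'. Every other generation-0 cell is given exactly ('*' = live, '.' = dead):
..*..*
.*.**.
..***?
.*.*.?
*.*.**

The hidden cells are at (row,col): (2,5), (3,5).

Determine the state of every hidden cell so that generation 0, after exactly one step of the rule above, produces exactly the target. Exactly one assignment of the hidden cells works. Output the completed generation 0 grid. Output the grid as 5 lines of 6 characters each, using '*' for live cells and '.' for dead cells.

Answer: ..*..*
.*.**.
..***.
.*.*..
*.*.**

Derivation:
Hidden generation-0 cells (in order): (2,5), (3,5).
A hidden cell only influences target cells in its own 3x3 neighborhood. Try each of the 2^2 = 4 assignments, step the completed generation 0 forward once under B3/S23, and compare with the target:
  (2,5)=. (3,5)=. -> step reproduces the target at every cell -> ACCEPT
  (2,5)=. (3,5)=* -> step gives (2,5)='*' but target has '.' -> reject
  (2,5)=* (3,5)=. -> step gives (1,5)='.' but target has '*' -> reject
  (2,5)=* (3,5)=* -> step gives (1,5)='.' but target has '*' -> reject
Unique solution: (2,5)=dead, (3,5)=dead.
Check: live-neighbor counts of every cell in the completed generation 0:
122331
125543
235542
235553
132321
Applying B3/S23 to generation 0 with these counts gives:
..***.
.*...*
.*....
.*...*
.****.
which matches the target exactly.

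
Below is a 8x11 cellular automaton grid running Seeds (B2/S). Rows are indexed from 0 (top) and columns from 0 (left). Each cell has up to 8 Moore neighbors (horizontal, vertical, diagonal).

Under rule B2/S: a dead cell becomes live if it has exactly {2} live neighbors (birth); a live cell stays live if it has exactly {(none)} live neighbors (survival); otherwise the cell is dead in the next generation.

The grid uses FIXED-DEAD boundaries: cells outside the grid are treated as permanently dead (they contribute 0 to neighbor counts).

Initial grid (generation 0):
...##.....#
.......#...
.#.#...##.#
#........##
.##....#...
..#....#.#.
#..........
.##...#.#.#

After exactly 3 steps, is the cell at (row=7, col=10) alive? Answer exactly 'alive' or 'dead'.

Simulating step by step:
Generation 0 (given above): 24 live cells
Generation 1: 19 live cells
...........
......#...#
#.#...#....
...#..#....
#..#..#....
#..#..#....
...#..#...#
#......#.#.
Generation 2: 19 live cells
...........
.#...#.#...
.#.#.......
#...#......
.#.........
.#.........
###.##..##.
......#.#.#
Generation 3: 20 live cells
......#....
#...#.#....
.....##....
...#.......
..#........
...###..##.
...#..#...#
#.###......

Cell (7,10) at generation 3: 0 -> dead

Answer: dead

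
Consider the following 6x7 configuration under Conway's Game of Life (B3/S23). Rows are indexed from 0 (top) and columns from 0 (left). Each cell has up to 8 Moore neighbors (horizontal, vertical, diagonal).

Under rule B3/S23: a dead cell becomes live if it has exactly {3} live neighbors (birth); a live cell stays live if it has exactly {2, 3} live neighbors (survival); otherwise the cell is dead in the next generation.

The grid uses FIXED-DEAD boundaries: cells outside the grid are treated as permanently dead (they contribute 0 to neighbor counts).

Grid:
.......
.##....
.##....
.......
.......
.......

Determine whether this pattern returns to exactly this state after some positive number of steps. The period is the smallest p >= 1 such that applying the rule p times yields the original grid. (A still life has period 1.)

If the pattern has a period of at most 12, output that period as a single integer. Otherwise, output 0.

Answer: 1

Derivation:
Simulating and comparing each generation to the original:
Gen 0 (original, given above): 4 live cells
Gen 1: 4 live cells, MATCHES original -> period = 1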